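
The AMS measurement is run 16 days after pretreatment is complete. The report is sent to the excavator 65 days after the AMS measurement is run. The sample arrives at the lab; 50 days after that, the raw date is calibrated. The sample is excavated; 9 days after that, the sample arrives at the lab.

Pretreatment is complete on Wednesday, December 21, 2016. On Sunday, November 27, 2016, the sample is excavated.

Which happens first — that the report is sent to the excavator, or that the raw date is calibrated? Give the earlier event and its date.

The raw date is calibrated — Wednesday, January 25, 2017

Pretreatment is complete: Dec 21, 2016.
The AMS measurement is run: Dec 21, 2016 + 16 days = Jan 6, 2017.
The report is sent to the excavator: Jan 6, 2017 + 65 days = Mar 12, 2017.
The sample is excavated: Nov 27, 2016.
The sample arrives at the lab: Nov 27, 2016 + 9 days = Dec 6, 2016.
The raw date is calibrated: Dec 6, 2016 + 50 days = Jan 25, 2017.
Comparing: the report is sent to the excavator on Mar 12, 2017 vs the raw date is calibrated on Jan 25, 2017. Earlier: the raw date is calibrated.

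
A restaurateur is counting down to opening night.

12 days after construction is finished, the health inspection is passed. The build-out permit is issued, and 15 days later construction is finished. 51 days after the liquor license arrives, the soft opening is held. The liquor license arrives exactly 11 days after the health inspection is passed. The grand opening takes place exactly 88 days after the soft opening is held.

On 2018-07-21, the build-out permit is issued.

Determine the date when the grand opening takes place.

The build-out permit is issued: Jul 21, 2018.
Construction is finished: Jul 21, 2018 + 15 days = Aug 5, 2018.
The health inspection is passed: Aug 5, 2018 + 12 days = Aug 17, 2018.
The liquor license arrives: Aug 17, 2018 + 11 days = Aug 28, 2018.
The soft opening is held: Aug 28, 2018 + 51 days = Oct 18, 2018.
The grand opening takes place: Oct 18, 2018 + 88 days = Jan 14, 2019.

2019-01-14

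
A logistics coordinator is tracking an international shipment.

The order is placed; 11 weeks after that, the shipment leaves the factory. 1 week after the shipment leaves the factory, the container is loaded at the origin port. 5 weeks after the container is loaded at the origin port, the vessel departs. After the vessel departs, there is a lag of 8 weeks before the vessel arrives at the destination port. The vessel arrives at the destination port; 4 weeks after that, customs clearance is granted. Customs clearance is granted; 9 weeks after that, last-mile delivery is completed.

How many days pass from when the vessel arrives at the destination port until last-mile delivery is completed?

91 days

Causal path: the vessel arrives at the destination port → customs clearance is granted → last-mile delivery is completed.
Total delay along the path: 4 + 9 weeks = 13 weeks = 91 days.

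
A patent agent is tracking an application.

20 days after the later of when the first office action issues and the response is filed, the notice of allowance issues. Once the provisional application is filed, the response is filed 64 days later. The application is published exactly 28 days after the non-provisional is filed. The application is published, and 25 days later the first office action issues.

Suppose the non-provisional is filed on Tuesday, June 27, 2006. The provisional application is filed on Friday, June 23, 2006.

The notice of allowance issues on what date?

The non-provisional is filed: Jun 27, 2006.
The application is published: Jun 27, 2006 + 28 days = Jul 25, 2006.
The first office action issues: Jul 25, 2006 + 25 days = Aug 19, 2006.
The provisional application is filed: Jun 23, 2006.
The response is filed: Jun 23, 2006 + 64 days = Aug 26, 2006.
Both prerequisites met — the first office action issues (Aug 19, 2006), the response is filed (Aug 26, 2006); the later is Aug 26, 2006.
The notice of allowance issues: Aug 26, 2006 + 20 days = Sep 15, 2006.

Friday, September 15, 2006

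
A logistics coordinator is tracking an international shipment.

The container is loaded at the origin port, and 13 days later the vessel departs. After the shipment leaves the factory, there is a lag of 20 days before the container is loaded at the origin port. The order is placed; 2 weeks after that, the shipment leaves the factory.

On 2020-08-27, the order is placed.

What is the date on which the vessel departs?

2020-10-13

The order is placed: Aug 27, 2020.
The shipment leaves the factory: Aug 27, 2020 + 2 weeks = Sep 10, 2020.
The container is loaded at the origin port: Sep 10, 2020 + 20 days = Sep 30, 2020.
The vessel departs: Sep 30, 2020 + 13 days = Oct 13, 2020.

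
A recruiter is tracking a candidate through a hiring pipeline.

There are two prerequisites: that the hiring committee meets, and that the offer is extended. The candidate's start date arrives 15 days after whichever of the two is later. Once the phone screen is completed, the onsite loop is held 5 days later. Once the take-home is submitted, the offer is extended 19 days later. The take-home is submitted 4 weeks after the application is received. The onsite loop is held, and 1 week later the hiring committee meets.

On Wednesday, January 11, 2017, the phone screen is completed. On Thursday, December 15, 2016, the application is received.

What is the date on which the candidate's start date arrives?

The phone screen is completed: Jan 11, 2017.
The onsite loop is held: Jan 11, 2017 + 5 days = Jan 16, 2017.
The hiring committee meets: Jan 16, 2017 + 1 week = Jan 23, 2017.
The application is received: Dec 15, 2016.
The take-home is submitted: Dec 15, 2016 + 4 weeks = Jan 12, 2017.
The offer is extended: Jan 12, 2017 + 19 days = Jan 31, 2017.
Both prerequisites met — the hiring committee meets (Jan 23, 2017), the offer is extended (Jan 31, 2017); the later is Jan 31, 2017.
The candidate's start date arrives: Jan 31, 2017 + 15 days = Feb 15, 2017.

Wednesday, February 15, 2017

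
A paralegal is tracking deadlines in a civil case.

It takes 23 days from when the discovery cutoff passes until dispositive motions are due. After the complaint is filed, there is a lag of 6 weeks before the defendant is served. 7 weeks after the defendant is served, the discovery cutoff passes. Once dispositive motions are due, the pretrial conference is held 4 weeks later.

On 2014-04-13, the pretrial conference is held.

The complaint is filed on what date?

The pretrial conference is held: Apr 13, 2014.
Dispositive motions are due: Apr 13, 2014 − 4 weeks = Mar 16, 2014.
The discovery cutoff passes: Mar 16, 2014 − 23 days = Feb 21, 2014.
The defendant is served: Feb 21, 2014 − 7 weeks = Jan 3, 2014.
The complaint is filed: Jan 3, 2014 − 6 weeks = Nov 22, 2013.

2013-11-22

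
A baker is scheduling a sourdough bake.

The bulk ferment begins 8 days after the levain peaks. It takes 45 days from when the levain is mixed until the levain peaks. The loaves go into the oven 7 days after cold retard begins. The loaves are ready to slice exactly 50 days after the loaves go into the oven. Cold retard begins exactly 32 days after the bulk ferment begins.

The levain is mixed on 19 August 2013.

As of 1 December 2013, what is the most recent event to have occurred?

The loaves go into the oven

The levain is mixed: Aug 19, 2013.
The levain peaks: Aug 19, 2013 + 45 days = Oct 3, 2013.
The bulk ferment begins: Oct 3, 2013 + 8 days = Oct 11, 2013.
Cold retard begins: Oct 11, 2013 + 32 days = Nov 12, 2013.
The loaves go into the oven: Nov 12, 2013 + 7 days = Nov 19, 2013.
The loaves are ready to slice: Nov 19, 2013 + 50 days = Jan 8, 2014.
Dec 1, 2013 falls between when the loaves go into the oven (Nov 19, 2013) and when the loaves are ready to slice (Jan 8, 2014).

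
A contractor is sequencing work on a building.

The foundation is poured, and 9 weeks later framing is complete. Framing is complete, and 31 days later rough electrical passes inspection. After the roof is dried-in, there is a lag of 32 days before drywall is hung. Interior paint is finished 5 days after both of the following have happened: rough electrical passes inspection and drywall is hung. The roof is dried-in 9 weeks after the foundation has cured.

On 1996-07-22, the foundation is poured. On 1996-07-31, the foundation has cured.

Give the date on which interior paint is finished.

The foundation is poured: Jul 22, 1996.
Framing is complete: Jul 22, 1996 + 9 weeks = Sep 23, 1996.
Rough electrical passes inspection: Sep 23, 1996 + 31 days = Oct 24, 1996.
The foundation has cured: Jul 31, 1996.
The roof is dried-in: Jul 31, 1996 + 9 weeks = Oct 2, 1996.
Drywall is hung: Oct 2, 1996 + 32 days = Nov 3, 1996.
Both prerequisites met — rough electrical passes inspection (Oct 24, 1996), drywall is hung (Nov 3, 1996); the later is Nov 3, 1996.
Interior paint is finished: Nov 3, 1996 + 5 days = Nov 8, 1996.

1996-11-08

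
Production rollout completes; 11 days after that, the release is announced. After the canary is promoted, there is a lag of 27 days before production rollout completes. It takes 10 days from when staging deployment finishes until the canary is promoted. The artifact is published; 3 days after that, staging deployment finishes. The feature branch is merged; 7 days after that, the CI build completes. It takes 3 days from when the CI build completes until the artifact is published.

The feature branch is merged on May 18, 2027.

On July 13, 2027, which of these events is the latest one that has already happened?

The feature branch is merged: May 18, 2027.
The CI build completes: May 18, 2027 + 7 days = May 25, 2027.
The artifact is published: May 25, 2027 + 3 days = May 28, 2027.
Staging deployment finishes: May 28, 2027 + 3 days = May 31, 2027.
The canary is promoted: May 31, 2027 + 10 days = Jun 10, 2027.
Production rollout completes: Jun 10, 2027 + 27 days = Jul 7, 2027.
The release is announced: Jul 7, 2027 + 11 days = Jul 18, 2027.
Jul 13, 2027 falls between when production rollout completes (Jul 7, 2027) and when the release is announced (Jul 18, 2027).

Production rollout completes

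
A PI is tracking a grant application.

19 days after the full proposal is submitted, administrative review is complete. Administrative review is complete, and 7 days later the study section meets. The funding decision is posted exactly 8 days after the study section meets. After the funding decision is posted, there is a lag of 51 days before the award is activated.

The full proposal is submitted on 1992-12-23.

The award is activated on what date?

The full proposal is submitted: Dec 23, 1992.
Administrative review is complete: Dec 23, 1992 + 19 days = Jan 11, 1993.
The study section meets: Jan 11, 1993 + 7 days = Jan 18, 1993.
The funding decision is posted: Jan 18, 1993 + 8 days = Jan 26, 1993.
The award is activated: Jan 26, 1993 + 51 days = Mar 18, 1993.

1993-03-18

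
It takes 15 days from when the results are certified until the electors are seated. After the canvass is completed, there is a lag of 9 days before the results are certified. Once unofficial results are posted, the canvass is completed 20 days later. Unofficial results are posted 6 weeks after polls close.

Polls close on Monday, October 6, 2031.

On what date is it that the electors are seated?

Polls close: Oct 6, 2031.
Unofficial results are posted: Oct 6, 2031 + 6 weeks = Nov 17, 2031.
The canvass is completed: Nov 17, 2031 + 20 days = Dec 7, 2031.
The results are certified: Dec 7, 2031 + 9 days = Dec 16, 2031.
The electors are seated: Dec 16, 2031 + 15 days = Dec 31, 2031.

Wednesday, December 31, 2031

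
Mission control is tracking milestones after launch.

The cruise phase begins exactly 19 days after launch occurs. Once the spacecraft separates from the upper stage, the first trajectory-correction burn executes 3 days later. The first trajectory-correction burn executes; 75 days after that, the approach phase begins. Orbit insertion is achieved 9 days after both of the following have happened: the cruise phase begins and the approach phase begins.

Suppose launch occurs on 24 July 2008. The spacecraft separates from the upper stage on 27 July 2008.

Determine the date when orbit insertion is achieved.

22 October 2008

Launch occurs: Jul 24, 2008.
The cruise phase begins: Jul 24, 2008 + 19 days = Aug 12, 2008.
The spacecraft separates from the upper stage: Jul 27, 2008.
The first trajectory-correction burn executes: Jul 27, 2008 + 3 days = Jul 30, 2008.
The approach phase begins: Jul 30, 2008 + 75 days = Oct 13, 2008.
Both prerequisites met — the cruise phase begins (Aug 12, 2008), the approach phase begins (Oct 13, 2008); the later is Oct 13, 2008.
Orbit insertion is achieved: Oct 13, 2008 + 9 days = Oct 22, 2008.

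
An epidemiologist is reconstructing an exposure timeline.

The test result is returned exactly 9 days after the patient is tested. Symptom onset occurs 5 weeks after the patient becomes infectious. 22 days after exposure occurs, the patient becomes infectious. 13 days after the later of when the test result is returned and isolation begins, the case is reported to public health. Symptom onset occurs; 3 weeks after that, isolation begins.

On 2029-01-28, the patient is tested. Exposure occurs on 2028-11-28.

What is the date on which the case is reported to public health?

The patient is tested: Jan 28, 2029.
The test result is returned: Jan 28, 2029 + 9 days = Feb 6, 2029.
Exposure occurs: Nov 28, 2028.
The patient becomes infectious: Nov 28, 2028 + 22 days = Dec 20, 2028.
Symptom onset occurs: Dec 20, 2028 + 5 weeks = Jan 24, 2029.
Isolation begins: Jan 24, 2029 + 3 weeks = Feb 14, 2029.
Both prerequisites met — the test result is returned (Feb 6, 2029), isolation begins (Feb 14, 2029); the later is Feb 14, 2029.
The case is reported to public health: Feb 14, 2029 + 13 days = Feb 27, 2029.

2029-02-27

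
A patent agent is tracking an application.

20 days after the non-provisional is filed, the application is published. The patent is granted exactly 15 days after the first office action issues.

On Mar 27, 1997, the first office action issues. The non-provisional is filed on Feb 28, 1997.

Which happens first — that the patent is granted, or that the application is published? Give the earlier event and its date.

The first office action issues: Mar 27, 1997.
The patent is granted: Mar 27, 1997 + 15 days = Apr 11, 1997.
The non-provisional is filed: Feb 28, 1997.
The application is published: Feb 28, 1997 + 20 days = Mar 20, 1997.
Comparing: the patent is granted on Apr 11, 1997 vs the application is published on Mar 20, 1997. Earlier: the application is published.

The application is published — Mar 20, 1997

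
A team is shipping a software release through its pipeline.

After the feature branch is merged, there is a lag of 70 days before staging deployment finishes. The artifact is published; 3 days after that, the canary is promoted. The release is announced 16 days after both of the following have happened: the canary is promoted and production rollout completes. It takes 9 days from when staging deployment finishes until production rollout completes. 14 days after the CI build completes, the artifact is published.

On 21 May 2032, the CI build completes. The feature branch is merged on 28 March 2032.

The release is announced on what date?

The CI build completes: May 21, 2032.
The artifact is published: May 21, 2032 + 14 days = Jun 4, 2032.
The canary is promoted: Jun 4, 2032 + 3 days = Jun 7, 2032.
The feature branch is merged: Mar 28, 2032.
Staging deployment finishes: Mar 28, 2032 + 70 days = Jun 6, 2032.
Production rollout completes: Jun 6, 2032 + 9 days = Jun 15, 2032.
Both prerequisites met — the canary is promoted (Jun 7, 2032), production rollout completes (Jun 15, 2032); the later is Jun 15, 2032.
The release is announced: Jun 15, 2032 + 16 days = Jul 1, 2032.

1 July 2032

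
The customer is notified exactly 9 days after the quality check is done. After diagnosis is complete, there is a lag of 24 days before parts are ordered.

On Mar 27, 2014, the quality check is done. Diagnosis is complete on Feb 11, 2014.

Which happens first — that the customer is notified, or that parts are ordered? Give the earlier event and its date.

Parts are ordered — Mar 7, 2014

The quality check is done: Mar 27, 2014.
The customer is notified: Mar 27, 2014 + 9 days = Apr 5, 2014.
Diagnosis is complete: Feb 11, 2014.
Parts are ordered: Feb 11, 2014 + 24 days = Mar 7, 2014.
Comparing: the customer is notified on Apr 5, 2014 vs parts are ordered on Mar 7, 2014. Earlier: parts are ordered.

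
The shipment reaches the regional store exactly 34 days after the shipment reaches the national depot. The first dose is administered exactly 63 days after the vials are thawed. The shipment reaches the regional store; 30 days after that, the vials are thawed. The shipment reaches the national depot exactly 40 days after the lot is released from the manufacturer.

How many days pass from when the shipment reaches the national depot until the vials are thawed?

64 days

Causal path: the shipment reaches the national depot → the shipment reaches the regional store → the vials are thawed.
Total delay along the path: 34 + 30 = 64 days.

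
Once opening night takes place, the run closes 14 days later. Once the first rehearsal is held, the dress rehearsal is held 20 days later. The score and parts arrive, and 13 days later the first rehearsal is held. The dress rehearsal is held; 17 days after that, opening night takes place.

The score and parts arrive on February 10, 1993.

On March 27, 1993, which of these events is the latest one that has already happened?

The score and parts arrive: Feb 10, 1993.
The first rehearsal is held: Feb 10, 1993 + 13 days = Feb 23, 1993.
The dress rehearsal is held: Feb 23, 1993 + 20 days = Mar 15, 1993.
Opening night takes place: Mar 15, 1993 + 17 days = Apr 1, 1993.
The run closes: Apr 1, 1993 + 14 days = Apr 15, 1993.
Mar 27, 1993 falls between when the dress rehearsal is held (Mar 15, 1993) and when opening night takes place (Apr 1, 1993).

The dress rehearsal is held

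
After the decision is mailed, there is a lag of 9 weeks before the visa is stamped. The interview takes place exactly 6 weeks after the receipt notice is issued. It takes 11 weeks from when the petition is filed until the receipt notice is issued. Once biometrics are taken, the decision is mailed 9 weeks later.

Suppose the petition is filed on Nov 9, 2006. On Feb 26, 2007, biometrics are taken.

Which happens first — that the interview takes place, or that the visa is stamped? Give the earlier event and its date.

The interview takes place — Mar 8, 2007

The petition is filed: Nov 9, 2006.
The receipt notice is issued: Nov 9, 2006 + 11 weeks = Jan 25, 2007.
The interview takes place: Jan 25, 2007 + 6 weeks = Mar 8, 2007.
Biometrics are taken: Feb 26, 2007.
The decision is mailed: Feb 26, 2007 + 9 weeks = Apr 30, 2007.
The visa is stamped: Apr 30, 2007 + 9 weeks = Jul 2, 2007.
Comparing: the interview takes place on Mar 8, 2007 vs the visa is stamped on Jul 2, 2007. Earlier: the interview takes place.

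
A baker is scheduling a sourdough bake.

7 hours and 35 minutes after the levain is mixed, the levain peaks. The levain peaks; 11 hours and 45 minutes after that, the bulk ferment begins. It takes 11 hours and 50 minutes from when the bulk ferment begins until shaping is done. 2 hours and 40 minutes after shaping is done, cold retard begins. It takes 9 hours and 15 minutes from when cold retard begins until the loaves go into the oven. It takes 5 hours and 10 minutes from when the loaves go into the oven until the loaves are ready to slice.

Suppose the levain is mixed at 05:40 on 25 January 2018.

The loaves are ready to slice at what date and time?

05:55 on 27 January 2018

The levain is mixed: 05:40 Jan 25, 2018.
The levain peaks: 05:40 Jan 25, 2018 + 7h35m = 13:15 Jan 25, 2018.
The bulk ferment begins: 13:15 Jan 25, 2018 + 11h45m = 01:00 Jan 26, 2018.
Shaping is done: 01:00 Jan 26, 2018 + 11h50m = 12:50 Jan 26, 2018.
Cold retard begins: 12:50 Jan 26, 2018 + 2h40m = 15:30 Jan 26, 2018.
The loaves go into the oven: 15:30 Jan 26, 2018 + 9h15m = 00:45 Jan 27, 2018.
The loaves are ready to slice: 00:45 Jan 27, 2018 + 5h10m = 05:55 Jan 27, 2018.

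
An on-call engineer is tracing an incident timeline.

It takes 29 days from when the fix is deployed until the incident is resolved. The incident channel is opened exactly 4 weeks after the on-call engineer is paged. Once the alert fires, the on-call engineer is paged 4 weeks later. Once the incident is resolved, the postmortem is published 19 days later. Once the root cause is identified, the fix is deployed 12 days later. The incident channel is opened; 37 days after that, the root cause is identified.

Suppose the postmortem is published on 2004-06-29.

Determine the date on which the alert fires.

2004-01-28

The postmortem is published: Jun 29, 2004.
The incident is resolved: Jun 29, 2004 − 19 days = Jun 10, 2004.
The fix is deployed: Jun 10, 2004 − 29 days = May 12, 2004.
The root cause is identified: May 12, 2004 − 12 days = Apr 30, 2004.
The incident channel is opened: Apr 30, 2004 − 37 days = Mar 24, 2004.
The on-call engineer is paged: Mar 24, 2004 − 4 weeks = Feb 25, 2004.
The alert fires: Feb 25, 2004 − 4 weeks = Jan 28, 2004.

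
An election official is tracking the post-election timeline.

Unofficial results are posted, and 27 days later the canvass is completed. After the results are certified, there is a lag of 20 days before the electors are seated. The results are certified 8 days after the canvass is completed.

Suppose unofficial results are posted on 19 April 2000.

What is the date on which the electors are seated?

13 June 2000

Unofficial results are posted: Apr 19, 2000.
The canvass is completed: Apr 19, 2000 + 27 days = May 16, 2000.
The results are certified: May 16, 2000 + 8 days = May 24, 2000.
The electors are seated: May 24, 2000 + 20 days = Jun 13, 2000.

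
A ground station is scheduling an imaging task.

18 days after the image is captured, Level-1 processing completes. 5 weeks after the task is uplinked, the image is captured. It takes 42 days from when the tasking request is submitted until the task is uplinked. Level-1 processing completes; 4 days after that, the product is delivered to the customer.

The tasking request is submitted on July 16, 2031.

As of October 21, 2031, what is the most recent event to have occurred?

Level-1 processing completes

The tasking request is submitted: Jul 16, 2031.
The task is uplinked: Jul 16, 2031 + 42 days = Aug 27, 2031.
The image is captured: Aug 27, 2031 + 5 weeks = Oct 1, 2031.
Level-1 processing completes: Oct 1, 2031 + 18 days = Oct 19, 2031.
The product is delivered to the customer: Oct 19, 2031 + 4 days = Oct 23, 2031.
Oct 21, 2031 falls between when Level-1 processing completes (Oct 19, 2031) and when the product is delivered to the customer (Oct 23, 2031).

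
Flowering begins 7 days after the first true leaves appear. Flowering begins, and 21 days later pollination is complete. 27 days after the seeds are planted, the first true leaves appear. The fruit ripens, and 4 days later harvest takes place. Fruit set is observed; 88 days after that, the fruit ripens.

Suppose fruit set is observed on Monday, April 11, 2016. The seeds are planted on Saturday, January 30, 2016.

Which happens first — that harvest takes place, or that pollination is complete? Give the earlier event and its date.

Pollination is complete — Friday, March 25, 2016

Fruit set is observed: Apr 11, 2016.
The fruit ripens: Apr 11, 2016 + 88 days = Jul 8, 2016.
Harvest takes place: Jul 8, 2016 + 4 days = Jul 12, 2016.
The seeds are planted: Jan 30, 2016.
The first true leaves appear: Jan 30, 2016 + 27 days = Feb 26, 2016.
Flowering begins: Feb 26, 2016 + 7 days = Mar 4, 2016.
Pollination is complete: Mar 4, 2016 + 21 days = Mar 25, 2016.
Comparing: harvest takes place on Jul 12, 2016 vs pollination is complete on Mar 25, 2016. Earlier: pollination is complete.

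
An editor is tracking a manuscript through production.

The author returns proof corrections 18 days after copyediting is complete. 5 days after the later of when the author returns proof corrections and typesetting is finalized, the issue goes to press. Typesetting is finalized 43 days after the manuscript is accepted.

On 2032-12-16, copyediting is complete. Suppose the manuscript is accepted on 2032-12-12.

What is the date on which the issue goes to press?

Copyediting is complete: Dec 16, 2032.
The author returns proof corrections: Dec 16, 2032 + 18 days = Jan 3, 2033.
The manuscript is accepted: Dec 12, 2032.
Typesetting is finalized: Dec 12, 2032 + 43 days = Jan 24, 2033.
Both prerequisites met — the author returns proof corrections (Jan 3, 2033), typesetting is finalized (Jan 24, 2033); the later is Jan 24, 2033.
The issue goes to press: Jan 24, 2033 + 5 days = Jan 29, 2033.

2033-01-29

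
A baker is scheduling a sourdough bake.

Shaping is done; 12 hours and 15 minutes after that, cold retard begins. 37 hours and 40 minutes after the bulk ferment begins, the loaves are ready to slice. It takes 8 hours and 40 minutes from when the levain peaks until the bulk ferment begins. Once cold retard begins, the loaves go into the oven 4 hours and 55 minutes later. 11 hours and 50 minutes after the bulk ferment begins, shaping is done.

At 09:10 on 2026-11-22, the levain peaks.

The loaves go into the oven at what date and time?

The levain peaks: 09:10 Nov 22, 2026.
The bulk ferment begins: 09:10 Nov 22, 2026 + 8h40m = 17:50 Nov 22, 2026.
Shaping is done: 17:50 Nov 22, 2026 + 11h50m = 05:40 Nov 23, 2026.
Cold retard begins: 05:40 Nov 23, 2026 + 12h15m = 17:55 Nov 23, 2026.
The loaves go into the oven: 17:55 Nov 23, 2026 + 4h55m = 22:50 Nov 23, 2026.

22:50 on 2026-11-23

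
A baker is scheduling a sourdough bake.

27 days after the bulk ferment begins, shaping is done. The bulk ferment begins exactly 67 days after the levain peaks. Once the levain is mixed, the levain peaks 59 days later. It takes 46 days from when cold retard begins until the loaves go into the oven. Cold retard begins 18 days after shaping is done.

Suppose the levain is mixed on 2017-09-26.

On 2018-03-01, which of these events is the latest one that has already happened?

Shaping is done

The levain is mixed: Sep 26, 2017.
The levain peaks: Sep 26, 2017 + 59 days = Nov 24, 2017.
The bulk ferment begins: Nov 24, 2017 + 67 days = Jan 30, 2018.
Shaping is done: Jan 30, 2018 + 27 days = Feb 26, 2018.
Cold retard begins: Feb 26, 2018 + 18 days = Mar 16, 2018.
The loaves go into the oven: Mar 16, 2018 + 46 days = May 1, 2018.
Mar 1, 2018 falls between when shaping is done (Feb 26, 2018) and when cold retard begins (Mar 16, 2018).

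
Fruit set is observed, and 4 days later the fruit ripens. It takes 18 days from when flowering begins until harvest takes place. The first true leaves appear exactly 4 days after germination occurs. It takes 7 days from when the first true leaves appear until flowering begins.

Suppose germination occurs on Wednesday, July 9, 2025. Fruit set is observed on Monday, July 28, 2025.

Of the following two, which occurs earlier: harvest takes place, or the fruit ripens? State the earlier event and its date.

Germination occurs: Jul 9, 2025.
The first true leaves appear: Jul 9, 2025 + 4 days = Jul 13, 2025.
Flowering begins: Jul 13, 2025 + 7 days = Jul 20, 2025.
Harvest takes place: Jul 20, 2025 + 18 days = Aug 7, 2025.
Fruit set is observed: Jul 28, 2025.
The fruit ripens: Jul 28, 2025 + 4 days = Aug 1, 2025.
Comparing: harvest takes place on Aug 7, 2025 vs the fruit ripens on Aug 1, 2025. Earlier: the fruit ripens.

The fruit ripens — Friday, August 1, 2025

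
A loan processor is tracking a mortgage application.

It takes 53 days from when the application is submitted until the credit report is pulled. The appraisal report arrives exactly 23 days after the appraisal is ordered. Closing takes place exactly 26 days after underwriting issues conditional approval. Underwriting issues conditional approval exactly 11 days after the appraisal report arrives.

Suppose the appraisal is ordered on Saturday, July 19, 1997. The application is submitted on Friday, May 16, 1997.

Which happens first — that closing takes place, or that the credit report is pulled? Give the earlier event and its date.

The appraisal is ordered: Jul 19, 1997.
The appraisal report arrives: Jul 19, 1997 + 23 days = Aug 11, 1997.
Underwriting issues conditional approval: Aug 11, 1997 + 11 days = Aug 22, 1997.
Closing takes place: Aug 22, 1997 + 26 days = Sep 17, 1997.
The application is submitted: May 16, 1997.
The credit report is pulled: May 16, 1997 + 53 days = Jul 8, 1997.
Comparing: closing takes place on Sep 17, 1997 vs the credit report is pulled on Jul 8, 1997. Earlier: the credit report is pulled.

The credit report is pulled — Tuesday, July 8, 1997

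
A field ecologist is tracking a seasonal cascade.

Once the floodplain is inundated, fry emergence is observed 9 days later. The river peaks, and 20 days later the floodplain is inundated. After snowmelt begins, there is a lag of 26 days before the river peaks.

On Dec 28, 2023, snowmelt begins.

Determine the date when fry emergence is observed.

Feb 21, 2024

Snowmelt begins: Dec 28, 2023.
The river peaks: Dec 28, 2023 + 26 days = Jan 23, 2024.
The floodplain is inundated: Jan 23, 2024 + 20 days = Feb 12, 2024.
Fry emergence is observed: Feb 12, 2024 + 9 days = Feb 21, 2024.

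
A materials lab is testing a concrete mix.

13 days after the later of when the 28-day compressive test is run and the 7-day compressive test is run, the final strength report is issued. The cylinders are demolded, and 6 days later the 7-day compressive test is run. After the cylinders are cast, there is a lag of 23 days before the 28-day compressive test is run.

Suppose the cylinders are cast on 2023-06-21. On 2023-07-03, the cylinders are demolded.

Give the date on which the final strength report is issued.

The cylinders are cast: Jun 21, 2023.
The 28-day compressive test is run: Jun 21, 2023 + 23 days = Jul 14, 2023.
The cylinders are demolded: Jul 3, 2023.
The 7-day compressive test is run: Jul 3, 2023 + 6 days = Jul 9, 2023.
Both prerequisites met — the 28-day compressive test is run (Jul 14, 2023), the 7-day compressive test is run (Jul 9, 2023); the later is Jul 14, 2023.
The final strength report is issued: Jul 14, 2023 + 13 days = Jul 27, 2023.

2023-07-27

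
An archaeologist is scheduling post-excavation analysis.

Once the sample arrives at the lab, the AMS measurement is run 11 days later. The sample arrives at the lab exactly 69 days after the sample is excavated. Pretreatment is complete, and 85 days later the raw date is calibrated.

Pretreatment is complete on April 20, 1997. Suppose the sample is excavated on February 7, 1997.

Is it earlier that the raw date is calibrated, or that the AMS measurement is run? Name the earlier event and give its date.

The AMS measurement is run — April 28, 1997

Pretreatment is complete: Apr 20, 1997.
The raw date is calibrated: Apr 20, 1997 + 85 days = Jul 14, 1997.
The sample is excavated: Feb 7, 1997.
The sample arrives at the lab: Feb 7, 1997 + 69 days = Apr 17, 1997.
The AMS measurement is run: Apr 17, 1997 + 11 days = Apr 28, 1997.
Comparing: the raw date is calibrated on Jul 14, 1997 vs the AMS measurement is run on Apr 28, 1997. Earlier: the AMS measurement is run.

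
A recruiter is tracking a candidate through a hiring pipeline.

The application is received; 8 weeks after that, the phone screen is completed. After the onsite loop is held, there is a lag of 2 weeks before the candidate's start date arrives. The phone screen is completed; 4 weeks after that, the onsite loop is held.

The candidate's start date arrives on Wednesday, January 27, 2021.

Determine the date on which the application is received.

Wednesday, October 21, 2020

The candidate's start date arrives: Jan 27, 2021.
The onsite loop is held: Jan 27, 2021 − 2 weeks = Jan 13, 2021.
The phone screen is completed: Jan 13, 2021 − 4 weeks = Dec 16, 2020.
The application is received: Dec 16, 2020 − 8 weeks = Oct 21, 2020.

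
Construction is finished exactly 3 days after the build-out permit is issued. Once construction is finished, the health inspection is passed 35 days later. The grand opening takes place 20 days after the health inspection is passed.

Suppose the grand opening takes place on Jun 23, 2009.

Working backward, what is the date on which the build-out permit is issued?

Apr 26, 2009

The grand opening takes place: Jun 23, 2009.
The health inspection is passed: Jun 23, 2009 − 20 days = Jun 3, 2009.
Construction is finished: Jun 3, 2009 − 35 days = Apr 29, 2009.
The build-out permit is issued: Apr 29, 2009 − 3 days = Apr 26, 2009.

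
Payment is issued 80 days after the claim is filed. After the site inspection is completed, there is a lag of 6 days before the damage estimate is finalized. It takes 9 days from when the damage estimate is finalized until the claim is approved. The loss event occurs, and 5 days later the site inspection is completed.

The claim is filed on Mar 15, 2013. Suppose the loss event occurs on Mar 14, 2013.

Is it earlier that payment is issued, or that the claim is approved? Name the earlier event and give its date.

The claim is filed: Mar 15, 2013.
Payment is issued: Mar 15, 2013 + 80 days = Jun 3, 2013.
The loss event occurs: Mar 14, 2013.
The site inspection is completed: Mar 14, 2013 + 5 days = Mar 19, 2013.
The damage estimate is finalized: Mar 19, 2013 + 6 days = Mar 25, 2013.
The claim is approved: Mar 25, 2013 + 9 days = Apr 3, 2013.
Comparing: payment is issued on Jun 3, 2013 vs the claim is approved on Apr 3, 2013. Earlier: the claim is approved.

The claim is approved — Apr 3, 2013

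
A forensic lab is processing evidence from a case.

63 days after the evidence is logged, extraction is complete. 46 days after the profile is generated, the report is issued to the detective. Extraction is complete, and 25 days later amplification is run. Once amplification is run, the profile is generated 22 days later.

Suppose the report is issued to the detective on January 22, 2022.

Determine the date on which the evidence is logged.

August 19, 2021

The report is issued to the detective: Jan 22, 2022.
The profile is generated: Jan 22, 2022 − 46 days = Dec 7, 2021.
Amplification is run: Dec 7, 2021 − 22 days = Nov 15, 2021.
Extraction is complete: Nov 15, 2021 − 25 days = Oct 21, 2021.
The evidence is logged: Oct 21, 2021 − 63 days = Aug 19, 2021.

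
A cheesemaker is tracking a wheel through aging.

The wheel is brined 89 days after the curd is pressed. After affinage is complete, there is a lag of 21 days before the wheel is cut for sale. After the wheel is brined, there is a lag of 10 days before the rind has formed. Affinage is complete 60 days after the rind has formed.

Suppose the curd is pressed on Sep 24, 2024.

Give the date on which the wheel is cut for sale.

The curd is pressed: Sep 24, 2024.
The wheel is brined: Sep 24, 2024 + 89 days = Dec 22, 2024.
The rind has formed: Dec 22, 2024 + 10 days = Jan 1, 2025.
Affinage is complete: Jan 1, 2025 + 60 days = Mar 2, 2025.
The wheel is cut for sale: Mar 2, 2025 + 21 days = Mar 23, 2025.

Mar 23, 2025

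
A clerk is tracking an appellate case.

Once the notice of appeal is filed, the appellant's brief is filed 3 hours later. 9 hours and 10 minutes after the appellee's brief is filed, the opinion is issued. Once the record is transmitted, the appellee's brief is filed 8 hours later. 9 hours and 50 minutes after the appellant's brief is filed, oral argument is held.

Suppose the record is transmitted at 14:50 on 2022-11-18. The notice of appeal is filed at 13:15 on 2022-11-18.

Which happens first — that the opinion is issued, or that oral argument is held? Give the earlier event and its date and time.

The record is transmitted: 14:50 Nov 18, 2022.
The appellee's brief is filed: 14:50 Nov 18, 2022 + 8h = 22:50 Nov 18, 2022.
The opinion is issued: 22:50 Nov 18, 2022 + 9h10m = 08:00 Nov 19, 2022.
The notice of appeal is filed: 13:15 Nov 18, 2022.
The appellant's brief is filed: 13:15 Nov 18, 2022 + 3h = 16:15 Nov 18, 2022.
Oral argument is held: 16:15 Nov 18, 2022 + 9h50m = 02:05 Nov 19, 2022.
Comparing: the opinion is issued at 08:00 Nov 19, 2022 vs oral argument is held at 02:05 Nov 19, 2022. Earlier: oral argument is held.

Oral argument is held — 02:05 on 2022-11-19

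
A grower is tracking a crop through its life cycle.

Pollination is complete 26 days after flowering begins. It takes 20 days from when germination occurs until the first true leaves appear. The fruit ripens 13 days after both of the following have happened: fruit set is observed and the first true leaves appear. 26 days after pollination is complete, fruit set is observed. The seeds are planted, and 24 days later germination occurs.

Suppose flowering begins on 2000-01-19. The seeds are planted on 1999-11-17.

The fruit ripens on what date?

2000-03-24

Flowering begins: Jan 19, 2000.
Pollination is complete: Jan 19, 2000 + 26 days = Feb 14, 2000.
Fruit set is observed: Feb 14, 2000 + 26 days = Mar 11, 2000.
The seeds are planted: Nov 17, 1999.
Germination occurs: Nov 17, 1999 + 24 days = Dec 11, 1999.
The first true leaves appear: Dec 11, 1999 + 20 days = Dec 31, 1999.
Both prerequisites met — fruit set is observed (Mar 11, 2000), the first true leaves appear (Dec 31, 1999); the later is Mar 11, 2000.
The fruit ripens: Mar 11, 2000 + 13 days = Mar 24, 2000.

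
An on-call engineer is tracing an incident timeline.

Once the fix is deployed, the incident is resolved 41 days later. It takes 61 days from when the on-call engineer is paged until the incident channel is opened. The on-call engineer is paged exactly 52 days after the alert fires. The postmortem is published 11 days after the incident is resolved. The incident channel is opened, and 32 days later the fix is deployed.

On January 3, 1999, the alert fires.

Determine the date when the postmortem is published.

July 19, 1999

The alert fires: Jan 3, 1999.
The on-call engineer is paged: Jan 3, 1999 + 52 days = Feb 24, 1999.
The incident channel is opened: Feb 24, 1999 + 61 days = Apr 26, 1999.
The fix is deployed: Apr 26, 1999 + 32 days = May 28, 1999.
The incident is resolved: May 28, 1999 + 41 days = Jul 8, 1999.
The postmortem is published: Jul 8, 1999 + 11 days = Jul 19, 1999.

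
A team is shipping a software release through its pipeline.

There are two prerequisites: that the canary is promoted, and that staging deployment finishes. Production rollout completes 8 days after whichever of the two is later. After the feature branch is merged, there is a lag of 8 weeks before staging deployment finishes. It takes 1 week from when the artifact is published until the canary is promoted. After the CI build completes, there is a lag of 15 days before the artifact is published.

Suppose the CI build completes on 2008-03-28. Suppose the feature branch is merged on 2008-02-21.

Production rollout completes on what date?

The CI build completes: Mar 28, 2008.
The artifact is published: Mar 28, 2008 + 15 days = Apr 12, 2008.
The canary is promoted: Apr 12, 2008 + 1 week = Apr 19, 2008.
The feature branch is merged: Feb 21, 2008.
Staging deployment finishes: Feb 21, 2008 + 8 weeks = Apr 17, 2008.
Both prerequisites met — the canary is promoted (Apr 19, 2008), staging deployment finishes (Apr 17, 2008); the later is Apr 19, 2008.
Production rollout completes: Apr 19, 2008 + 8 days = Apr 27, 2008.

2008-04-27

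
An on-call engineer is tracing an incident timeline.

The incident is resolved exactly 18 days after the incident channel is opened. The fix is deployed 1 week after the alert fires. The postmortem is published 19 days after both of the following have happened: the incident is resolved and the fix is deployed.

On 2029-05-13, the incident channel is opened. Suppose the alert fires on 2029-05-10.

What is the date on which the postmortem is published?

2029-06-19

The incident channel is opened: May 13, 2029.
The incident is resolved: May 13, 2029 + 18 days = May 31, 2029.
The alert fires: May 10, 2029.
The fix is deployed: May 10, 2029 + 1 week = May 17, 2029.
Both prerequisites met — the incident is resolved (May 31, 2029), the fix is deployed (May 17, 2029); the later is May 31, 2029.
The postmortem is published: May 31, 2029 + 19 days = Jun 19, 2029.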